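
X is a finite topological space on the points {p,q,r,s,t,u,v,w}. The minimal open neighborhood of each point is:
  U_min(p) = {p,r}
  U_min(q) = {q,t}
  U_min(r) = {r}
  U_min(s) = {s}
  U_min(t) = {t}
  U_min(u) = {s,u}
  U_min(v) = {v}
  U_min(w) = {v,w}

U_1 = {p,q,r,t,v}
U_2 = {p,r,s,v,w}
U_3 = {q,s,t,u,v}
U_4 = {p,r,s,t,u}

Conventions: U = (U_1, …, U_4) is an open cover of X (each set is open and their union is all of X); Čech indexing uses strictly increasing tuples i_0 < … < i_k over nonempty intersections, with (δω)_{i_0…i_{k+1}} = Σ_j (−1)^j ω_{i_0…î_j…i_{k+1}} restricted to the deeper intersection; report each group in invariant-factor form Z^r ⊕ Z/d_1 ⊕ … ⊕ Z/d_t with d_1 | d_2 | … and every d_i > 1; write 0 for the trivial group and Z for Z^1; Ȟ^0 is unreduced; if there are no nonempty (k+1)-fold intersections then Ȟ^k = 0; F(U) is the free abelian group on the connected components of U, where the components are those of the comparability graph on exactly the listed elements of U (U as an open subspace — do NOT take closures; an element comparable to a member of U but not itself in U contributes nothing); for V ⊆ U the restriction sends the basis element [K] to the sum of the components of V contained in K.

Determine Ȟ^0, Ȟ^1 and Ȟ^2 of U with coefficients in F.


nerve simplices:
  U12={p,r,v} U13={q,t,v} U14={p,r,t} U23={s,v} U24={p,r,s} U34={s,t,u}
  U123={v} U124={p,r} U134={t} U234={s}
components per intersection:
  U1: {p,r} {q,t} {v}
  U2: {p,r} {s} {v,w}
  U3: {q,t} {s,u} {v}
  U4: {p,r} {s,u} {t}
  U12: {p,r} {v}
  U13: {q,t} {v}
  U14: {p,r} {t}
  U23: {s} {v}
  U24: {p,r} {s}
  U34: {s,u} {t}
  U123: {v}
  U124: {p,r}
  U134: {t}
  U234: {s}
C dims 12,12,4; δ0: rk 8, SNF 1^8; δ1: rk 4, SNF 1^4
degree 0: 12−8−0 = 4 → Ȟ^0 ≅ Z^4
degree 1: 12−4−8 = 0 → Ȟ^1 ≅ 0
degree 2: 4−0−4 = 0 → Ȟ^2 ≅ 0

Ȟ^0(U;F) ≅ Z^4, Ȟ^1(U;F) ≅ 0 and Ȟ^2(U;F) ≅ 0


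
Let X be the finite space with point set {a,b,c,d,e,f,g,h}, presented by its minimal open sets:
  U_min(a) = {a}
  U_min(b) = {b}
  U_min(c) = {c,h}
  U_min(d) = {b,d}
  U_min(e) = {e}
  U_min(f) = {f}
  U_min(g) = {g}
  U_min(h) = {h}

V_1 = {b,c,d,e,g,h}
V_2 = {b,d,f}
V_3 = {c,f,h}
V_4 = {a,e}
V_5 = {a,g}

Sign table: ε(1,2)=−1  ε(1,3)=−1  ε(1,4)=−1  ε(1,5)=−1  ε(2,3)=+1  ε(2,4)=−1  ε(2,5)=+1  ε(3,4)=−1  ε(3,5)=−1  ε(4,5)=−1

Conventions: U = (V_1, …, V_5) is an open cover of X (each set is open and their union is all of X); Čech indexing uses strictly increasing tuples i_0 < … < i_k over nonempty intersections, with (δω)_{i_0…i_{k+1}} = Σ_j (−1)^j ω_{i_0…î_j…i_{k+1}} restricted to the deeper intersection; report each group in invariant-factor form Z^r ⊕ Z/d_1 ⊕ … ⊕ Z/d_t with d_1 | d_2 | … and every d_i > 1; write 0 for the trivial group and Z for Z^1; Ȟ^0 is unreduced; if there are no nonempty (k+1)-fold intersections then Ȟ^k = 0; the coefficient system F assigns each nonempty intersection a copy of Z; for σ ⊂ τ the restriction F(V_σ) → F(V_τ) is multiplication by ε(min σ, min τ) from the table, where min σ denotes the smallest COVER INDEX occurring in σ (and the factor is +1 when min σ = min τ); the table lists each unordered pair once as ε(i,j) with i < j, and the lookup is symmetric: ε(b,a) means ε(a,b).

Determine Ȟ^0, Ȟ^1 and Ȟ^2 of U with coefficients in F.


Ȟ^0 ≅ 0,  Ȟ^1 ≅ Z ⊕ Z/2,  Ȟ^2 ≅ 0

nerve simplices:
  V12={b,d} V13={c,h} V14={e} V15={g} V23={f} V45={a}
C dims 5,6; δ0: rk 5, SNF 1^4·2
degree 0: 5−5−0 = 0 → Ȟ^0 ≅ 0
degree 1: 6−0−5 = 1 plus torsion [2] → Ȟ^1 ≅ Z ⊕ Z/2
degree 2: 0−0−0 = 0 → Ȟ^2 ≅ 0


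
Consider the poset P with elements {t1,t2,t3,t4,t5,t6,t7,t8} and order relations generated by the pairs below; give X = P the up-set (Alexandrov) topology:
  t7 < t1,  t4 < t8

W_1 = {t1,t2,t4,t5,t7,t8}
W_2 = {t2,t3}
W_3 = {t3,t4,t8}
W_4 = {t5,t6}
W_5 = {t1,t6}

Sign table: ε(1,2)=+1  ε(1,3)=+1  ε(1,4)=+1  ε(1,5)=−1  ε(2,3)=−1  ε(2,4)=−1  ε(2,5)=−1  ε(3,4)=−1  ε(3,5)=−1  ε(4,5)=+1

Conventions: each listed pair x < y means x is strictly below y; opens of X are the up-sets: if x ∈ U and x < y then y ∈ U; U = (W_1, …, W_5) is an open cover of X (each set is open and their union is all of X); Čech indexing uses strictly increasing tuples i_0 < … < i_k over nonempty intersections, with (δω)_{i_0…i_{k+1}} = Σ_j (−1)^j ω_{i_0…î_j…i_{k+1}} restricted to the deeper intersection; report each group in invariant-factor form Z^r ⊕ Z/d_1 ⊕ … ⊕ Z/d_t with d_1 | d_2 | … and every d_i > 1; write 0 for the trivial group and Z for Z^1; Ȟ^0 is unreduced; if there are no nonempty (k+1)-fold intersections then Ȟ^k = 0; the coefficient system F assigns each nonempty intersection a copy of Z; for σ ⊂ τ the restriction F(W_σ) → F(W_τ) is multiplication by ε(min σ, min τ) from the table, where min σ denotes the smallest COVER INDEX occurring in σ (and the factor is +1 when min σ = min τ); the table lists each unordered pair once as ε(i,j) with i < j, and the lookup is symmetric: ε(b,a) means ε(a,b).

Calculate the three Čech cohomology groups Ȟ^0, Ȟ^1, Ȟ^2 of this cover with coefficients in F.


Ȟ^0 = 0, Ȟ^1 = Z ⊕ Z/2 and Ȟ^2 = 0

nerve of the cover:
  W12={t2} W13={t4,t8} W14={t5} W15={t1} W23={t3} W45={t6}
C dims 5,6; δ0: rk 5, SNF 1^4·2
Ȟ^0 = (5 − 5) − 0 = 0, so Ȟ^0 ≅ 0
Ȟ^1 = (6 − 0) − 5 = 1 plus torsion [2], so Ȟ^1 ≅ Z ⊕ Z/2
Ȟ^2 = (0 − 0) − 0 = 0, so Ȟ^2 ≅ 0


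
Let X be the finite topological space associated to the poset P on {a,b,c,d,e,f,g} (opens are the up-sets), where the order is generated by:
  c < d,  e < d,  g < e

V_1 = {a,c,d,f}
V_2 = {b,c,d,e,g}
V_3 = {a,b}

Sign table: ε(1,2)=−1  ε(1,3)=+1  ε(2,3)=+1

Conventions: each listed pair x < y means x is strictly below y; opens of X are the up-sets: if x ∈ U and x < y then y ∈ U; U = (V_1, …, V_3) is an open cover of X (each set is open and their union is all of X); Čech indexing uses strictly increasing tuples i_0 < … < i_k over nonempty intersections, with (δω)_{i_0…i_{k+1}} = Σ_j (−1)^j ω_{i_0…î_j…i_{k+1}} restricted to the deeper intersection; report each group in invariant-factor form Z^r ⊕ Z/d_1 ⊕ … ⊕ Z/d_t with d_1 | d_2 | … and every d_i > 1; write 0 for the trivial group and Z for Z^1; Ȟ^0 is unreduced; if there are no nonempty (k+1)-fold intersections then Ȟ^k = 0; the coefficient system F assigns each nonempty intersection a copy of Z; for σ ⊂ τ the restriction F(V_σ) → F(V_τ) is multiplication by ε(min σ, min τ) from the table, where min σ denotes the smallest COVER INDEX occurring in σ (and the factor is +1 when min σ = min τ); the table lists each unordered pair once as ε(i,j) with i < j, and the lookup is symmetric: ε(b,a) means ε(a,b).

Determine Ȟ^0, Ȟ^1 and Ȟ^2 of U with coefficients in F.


Ȟ^0 ≅ 0,  Ȟ^1 ≅ Z/2,  Ȟ^2 ≅ 0

nonempty intersections:
  V12={c,d} V13={a} V23={b}
C dims 3,3; δ0: rk 3, SNF 1^2·2
Ȟ^0: (3−3)−0=0 ⇒ 0
Ȟ^1: (3−0)−3=0 plus torsion [2] ⇒ Z/2
Ȟ^2: (0−0)−0=0 ⇒ 0


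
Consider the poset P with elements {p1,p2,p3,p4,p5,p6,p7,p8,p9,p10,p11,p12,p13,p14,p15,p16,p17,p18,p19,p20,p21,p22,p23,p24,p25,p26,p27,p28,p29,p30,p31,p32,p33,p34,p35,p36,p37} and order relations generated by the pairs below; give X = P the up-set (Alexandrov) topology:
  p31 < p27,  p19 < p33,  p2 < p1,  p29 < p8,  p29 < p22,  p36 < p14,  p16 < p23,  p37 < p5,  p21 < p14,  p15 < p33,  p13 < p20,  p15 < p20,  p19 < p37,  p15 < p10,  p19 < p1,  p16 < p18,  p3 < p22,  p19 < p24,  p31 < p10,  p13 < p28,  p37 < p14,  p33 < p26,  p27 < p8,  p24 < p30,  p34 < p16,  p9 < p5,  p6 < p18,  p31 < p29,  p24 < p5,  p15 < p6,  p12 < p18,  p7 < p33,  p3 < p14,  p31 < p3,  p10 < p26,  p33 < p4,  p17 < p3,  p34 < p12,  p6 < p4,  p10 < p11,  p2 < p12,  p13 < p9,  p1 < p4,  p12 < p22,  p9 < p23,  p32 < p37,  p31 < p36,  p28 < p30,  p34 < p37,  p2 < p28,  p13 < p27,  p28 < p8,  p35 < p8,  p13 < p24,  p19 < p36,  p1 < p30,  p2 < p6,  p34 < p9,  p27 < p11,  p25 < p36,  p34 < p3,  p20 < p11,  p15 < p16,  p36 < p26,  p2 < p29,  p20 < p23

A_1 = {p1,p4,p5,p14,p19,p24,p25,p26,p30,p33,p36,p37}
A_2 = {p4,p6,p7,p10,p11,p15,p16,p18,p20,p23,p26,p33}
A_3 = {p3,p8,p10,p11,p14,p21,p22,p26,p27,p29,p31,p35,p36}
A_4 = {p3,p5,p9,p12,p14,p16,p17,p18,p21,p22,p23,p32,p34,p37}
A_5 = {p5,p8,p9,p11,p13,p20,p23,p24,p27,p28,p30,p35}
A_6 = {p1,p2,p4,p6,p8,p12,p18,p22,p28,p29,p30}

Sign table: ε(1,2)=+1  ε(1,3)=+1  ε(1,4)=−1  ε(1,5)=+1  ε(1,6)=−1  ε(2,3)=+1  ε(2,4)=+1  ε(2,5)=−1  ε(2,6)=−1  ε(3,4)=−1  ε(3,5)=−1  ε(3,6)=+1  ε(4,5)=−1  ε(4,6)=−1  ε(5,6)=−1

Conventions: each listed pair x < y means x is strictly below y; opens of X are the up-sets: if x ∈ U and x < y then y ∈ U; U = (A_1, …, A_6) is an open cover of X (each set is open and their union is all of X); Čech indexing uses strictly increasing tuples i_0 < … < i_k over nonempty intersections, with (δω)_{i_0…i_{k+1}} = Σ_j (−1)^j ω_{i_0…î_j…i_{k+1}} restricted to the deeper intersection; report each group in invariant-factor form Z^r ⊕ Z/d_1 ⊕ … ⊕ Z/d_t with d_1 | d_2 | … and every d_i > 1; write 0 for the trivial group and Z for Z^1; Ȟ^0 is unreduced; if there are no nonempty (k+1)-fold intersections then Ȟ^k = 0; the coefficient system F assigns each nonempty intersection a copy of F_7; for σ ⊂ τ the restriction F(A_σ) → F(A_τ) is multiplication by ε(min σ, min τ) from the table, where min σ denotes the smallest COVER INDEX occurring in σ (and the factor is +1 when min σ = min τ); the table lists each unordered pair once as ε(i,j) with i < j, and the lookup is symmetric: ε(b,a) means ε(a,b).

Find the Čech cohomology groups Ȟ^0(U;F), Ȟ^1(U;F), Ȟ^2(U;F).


nonempty intersections:
  A12={p4,p26,p33} A13={p14,p26,p36} A14={p5,p14,p37} A15={p5,p24,p30} A16={p1,p4,p30} A23={p10,p11,p26} A24={p16,p18,p23} A25={p11,p20,p23} A26={p4,p6,p18} A34={p3,p14,p21,p22} A35={p8,p11,p27,p35} A36={p8,p22,p29} A45={p5,p9,p23} A46={p12,p18,p22} A56={p8,p28,p30}
  A123={p26} A126={p4} A134={p14} A145={p5} A156={p30} A235={p11} A245={p23} A246={p18} A346={p22} A356={p8}
C dims 6,15,10; δ0: rk_F7 6; δ1: rk_F7 9
Ȟ^0: (6−6)−0=0 ⇒ 0
Ȟ^1: (15−9)−6=0 ⇒ 0
Ȟ^2: (10−0)−9=1 ⇒ Z/7

Ȟ^0 ≅ 0, Ȟ^1 ≅ 0, Ȟ^2 ≅ Z/7


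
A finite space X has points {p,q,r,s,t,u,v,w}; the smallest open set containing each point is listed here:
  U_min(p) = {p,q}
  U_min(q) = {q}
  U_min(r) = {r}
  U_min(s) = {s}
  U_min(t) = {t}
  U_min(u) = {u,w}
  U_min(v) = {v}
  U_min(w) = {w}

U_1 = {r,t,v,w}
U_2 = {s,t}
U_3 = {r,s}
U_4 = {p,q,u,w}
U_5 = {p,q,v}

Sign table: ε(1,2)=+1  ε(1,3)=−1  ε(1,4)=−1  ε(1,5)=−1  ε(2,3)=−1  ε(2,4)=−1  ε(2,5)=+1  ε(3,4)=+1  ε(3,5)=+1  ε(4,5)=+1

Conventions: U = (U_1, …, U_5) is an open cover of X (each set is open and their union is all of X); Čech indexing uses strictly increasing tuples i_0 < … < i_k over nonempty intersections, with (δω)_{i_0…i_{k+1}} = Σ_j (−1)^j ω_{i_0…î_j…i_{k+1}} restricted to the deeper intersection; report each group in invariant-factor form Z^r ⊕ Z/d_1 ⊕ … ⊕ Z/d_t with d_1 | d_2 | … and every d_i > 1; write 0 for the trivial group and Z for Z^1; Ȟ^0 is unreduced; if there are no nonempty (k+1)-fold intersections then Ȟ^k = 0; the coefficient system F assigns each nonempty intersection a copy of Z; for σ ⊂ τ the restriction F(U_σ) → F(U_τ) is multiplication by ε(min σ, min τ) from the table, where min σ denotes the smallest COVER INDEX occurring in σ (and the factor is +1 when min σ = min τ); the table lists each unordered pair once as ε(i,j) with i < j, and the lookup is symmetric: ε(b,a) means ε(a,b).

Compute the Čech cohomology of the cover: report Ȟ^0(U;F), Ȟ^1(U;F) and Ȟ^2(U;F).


Ȟ^0 ≅ Z; Ȟ^1 ≅ Z^2; Ȟ^2 ≅ 0

nonempty intersections:
  U12={t} U13={r} U14={w} U15={v} U23={s} U45={p,q}
C dims 5,6; δ0: rk 4, SNF 1^4
Ȟ^0: (5−4)−0=1 ⇒ Z
Ȟ^1: (6−0)−4=2 ⇒ Z^2
Ȟ^2: (0−0)−0=0 ⇒ 0


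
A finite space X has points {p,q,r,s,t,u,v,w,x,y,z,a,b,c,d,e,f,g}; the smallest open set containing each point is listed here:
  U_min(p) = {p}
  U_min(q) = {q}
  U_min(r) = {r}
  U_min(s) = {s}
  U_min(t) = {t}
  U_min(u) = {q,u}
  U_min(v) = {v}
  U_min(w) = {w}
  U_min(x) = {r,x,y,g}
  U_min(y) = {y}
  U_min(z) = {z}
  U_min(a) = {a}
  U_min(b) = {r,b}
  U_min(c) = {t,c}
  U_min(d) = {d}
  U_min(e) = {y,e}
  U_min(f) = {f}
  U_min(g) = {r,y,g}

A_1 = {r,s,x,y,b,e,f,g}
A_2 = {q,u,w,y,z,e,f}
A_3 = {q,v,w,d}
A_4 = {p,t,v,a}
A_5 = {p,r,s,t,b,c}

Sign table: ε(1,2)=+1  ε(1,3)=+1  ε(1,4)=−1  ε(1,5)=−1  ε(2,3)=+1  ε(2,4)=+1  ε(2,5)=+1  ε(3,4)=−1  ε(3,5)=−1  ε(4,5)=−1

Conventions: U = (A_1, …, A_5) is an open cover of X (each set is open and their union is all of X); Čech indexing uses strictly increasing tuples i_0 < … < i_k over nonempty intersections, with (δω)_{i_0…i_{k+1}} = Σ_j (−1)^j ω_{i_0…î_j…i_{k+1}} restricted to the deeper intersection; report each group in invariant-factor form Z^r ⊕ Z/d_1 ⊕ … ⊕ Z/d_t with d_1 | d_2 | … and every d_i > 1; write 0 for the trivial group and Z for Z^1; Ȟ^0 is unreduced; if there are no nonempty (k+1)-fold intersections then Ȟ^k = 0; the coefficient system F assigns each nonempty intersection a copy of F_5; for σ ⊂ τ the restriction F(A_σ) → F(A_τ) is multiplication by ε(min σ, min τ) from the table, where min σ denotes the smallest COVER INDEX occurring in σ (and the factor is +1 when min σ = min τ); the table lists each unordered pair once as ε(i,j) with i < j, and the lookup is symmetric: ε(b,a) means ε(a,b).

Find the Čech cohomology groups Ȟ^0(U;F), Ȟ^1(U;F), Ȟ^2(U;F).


Ȟ^0 = 0; Ȟ^1 = 0; Ȟ^2 = 0

nerve of the cover:
  A12={y,e,f} A15={r,s,b} A23={q,w} A34={v} A45={p,t}
C dims 5,5; δ0: rk_F5 5
Ȟ^0 = (5 − 5) − 0 = 0, so Ȟ^0 ≅ 0
Ȟ^1 = (5 − 0) − 5 = 0, so Ȟ^1 ≅ 0
Ȟ^2 = (0 − 0) − 0 = 0, so Ȟ^2 ≅ 0


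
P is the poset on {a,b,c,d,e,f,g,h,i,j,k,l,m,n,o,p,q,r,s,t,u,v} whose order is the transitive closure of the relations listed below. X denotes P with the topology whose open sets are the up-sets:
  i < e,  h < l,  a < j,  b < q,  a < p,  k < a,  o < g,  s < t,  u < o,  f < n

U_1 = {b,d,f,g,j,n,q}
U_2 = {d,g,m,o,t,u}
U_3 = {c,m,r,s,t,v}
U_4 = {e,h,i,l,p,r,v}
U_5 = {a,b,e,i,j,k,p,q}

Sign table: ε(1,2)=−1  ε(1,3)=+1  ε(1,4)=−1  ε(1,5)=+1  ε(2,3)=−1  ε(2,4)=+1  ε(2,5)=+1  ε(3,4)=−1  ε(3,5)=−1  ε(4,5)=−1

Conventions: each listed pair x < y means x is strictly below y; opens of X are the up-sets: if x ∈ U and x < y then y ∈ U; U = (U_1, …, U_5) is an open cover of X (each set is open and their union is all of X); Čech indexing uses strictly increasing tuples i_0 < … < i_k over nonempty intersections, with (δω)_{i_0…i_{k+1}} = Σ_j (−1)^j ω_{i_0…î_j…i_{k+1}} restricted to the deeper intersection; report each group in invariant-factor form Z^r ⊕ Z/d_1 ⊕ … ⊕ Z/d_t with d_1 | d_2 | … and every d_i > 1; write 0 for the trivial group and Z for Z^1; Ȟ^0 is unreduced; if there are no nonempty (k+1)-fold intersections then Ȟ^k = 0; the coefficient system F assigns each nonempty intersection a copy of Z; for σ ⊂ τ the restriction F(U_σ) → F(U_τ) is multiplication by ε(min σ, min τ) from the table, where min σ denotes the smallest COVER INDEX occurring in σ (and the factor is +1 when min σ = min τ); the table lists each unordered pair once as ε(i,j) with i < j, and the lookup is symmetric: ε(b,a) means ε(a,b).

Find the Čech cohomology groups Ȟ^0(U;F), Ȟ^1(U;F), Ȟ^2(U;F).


Ȟ^0(U;F) ≅ Z, Ȟ^1(U;F) ≅ Z and Ȟ^2(U;F) ≅ 0

nonempty overlaps:
  U12={d,g} U15={b,j,q} U23={m,t} U34={r,v} U45={e,i,p}
C dims 5,5; δ0: rk 4, SNF 1^4
degree 0: 5−4−0 = 1 → Ȟ^0 ≅ Z
degree 1: 5−0−4 = 1 → Ȟ^1 ≅ Z
degree 2: 0−0−0 = 0 → Ȟ^2 ≅ 0


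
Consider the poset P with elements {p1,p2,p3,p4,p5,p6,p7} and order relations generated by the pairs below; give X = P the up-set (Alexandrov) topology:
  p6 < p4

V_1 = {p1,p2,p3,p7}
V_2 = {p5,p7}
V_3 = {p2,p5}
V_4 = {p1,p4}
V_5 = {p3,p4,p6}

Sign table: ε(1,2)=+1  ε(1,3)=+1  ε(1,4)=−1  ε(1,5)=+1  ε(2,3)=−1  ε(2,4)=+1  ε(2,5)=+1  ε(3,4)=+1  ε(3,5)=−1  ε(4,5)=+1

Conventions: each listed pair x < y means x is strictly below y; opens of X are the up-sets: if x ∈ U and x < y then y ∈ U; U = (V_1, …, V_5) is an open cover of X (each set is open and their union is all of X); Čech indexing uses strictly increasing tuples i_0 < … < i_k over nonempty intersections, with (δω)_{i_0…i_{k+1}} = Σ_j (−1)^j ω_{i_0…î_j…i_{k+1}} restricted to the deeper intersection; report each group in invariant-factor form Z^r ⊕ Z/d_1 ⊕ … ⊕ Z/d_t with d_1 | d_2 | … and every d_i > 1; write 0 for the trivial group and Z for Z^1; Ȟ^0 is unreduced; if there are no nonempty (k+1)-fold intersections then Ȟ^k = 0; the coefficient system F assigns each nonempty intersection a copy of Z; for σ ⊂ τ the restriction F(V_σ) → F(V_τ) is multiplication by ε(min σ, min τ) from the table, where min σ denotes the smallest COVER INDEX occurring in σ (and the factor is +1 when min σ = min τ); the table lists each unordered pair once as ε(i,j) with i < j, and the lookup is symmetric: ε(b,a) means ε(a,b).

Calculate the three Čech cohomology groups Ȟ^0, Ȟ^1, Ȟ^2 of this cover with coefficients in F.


nonempty overlaps:
  V12={p7} V13={p2} V14={p1} V15={p3} V23={p5} V45={p4}
C dims 5,6; δ0: rk 5, SNF 1^4·2
degree 0: 5−5−0 = 0 → Ȟ^0 ≅ 0
degree 1: 6−0−5 = 1 plus torsion [2] → Ȟ^1 ≅ Z ⊕ Z/2
degree 2: 0−0−0 = 0 → Ȟ^2 ≅ 0

Ȟ^0(U;F) ≅ 0, Ȟ^1(U;F) ≅ Z ⊕ Z/2 and Ȟ^2(U;F) ≅ 0


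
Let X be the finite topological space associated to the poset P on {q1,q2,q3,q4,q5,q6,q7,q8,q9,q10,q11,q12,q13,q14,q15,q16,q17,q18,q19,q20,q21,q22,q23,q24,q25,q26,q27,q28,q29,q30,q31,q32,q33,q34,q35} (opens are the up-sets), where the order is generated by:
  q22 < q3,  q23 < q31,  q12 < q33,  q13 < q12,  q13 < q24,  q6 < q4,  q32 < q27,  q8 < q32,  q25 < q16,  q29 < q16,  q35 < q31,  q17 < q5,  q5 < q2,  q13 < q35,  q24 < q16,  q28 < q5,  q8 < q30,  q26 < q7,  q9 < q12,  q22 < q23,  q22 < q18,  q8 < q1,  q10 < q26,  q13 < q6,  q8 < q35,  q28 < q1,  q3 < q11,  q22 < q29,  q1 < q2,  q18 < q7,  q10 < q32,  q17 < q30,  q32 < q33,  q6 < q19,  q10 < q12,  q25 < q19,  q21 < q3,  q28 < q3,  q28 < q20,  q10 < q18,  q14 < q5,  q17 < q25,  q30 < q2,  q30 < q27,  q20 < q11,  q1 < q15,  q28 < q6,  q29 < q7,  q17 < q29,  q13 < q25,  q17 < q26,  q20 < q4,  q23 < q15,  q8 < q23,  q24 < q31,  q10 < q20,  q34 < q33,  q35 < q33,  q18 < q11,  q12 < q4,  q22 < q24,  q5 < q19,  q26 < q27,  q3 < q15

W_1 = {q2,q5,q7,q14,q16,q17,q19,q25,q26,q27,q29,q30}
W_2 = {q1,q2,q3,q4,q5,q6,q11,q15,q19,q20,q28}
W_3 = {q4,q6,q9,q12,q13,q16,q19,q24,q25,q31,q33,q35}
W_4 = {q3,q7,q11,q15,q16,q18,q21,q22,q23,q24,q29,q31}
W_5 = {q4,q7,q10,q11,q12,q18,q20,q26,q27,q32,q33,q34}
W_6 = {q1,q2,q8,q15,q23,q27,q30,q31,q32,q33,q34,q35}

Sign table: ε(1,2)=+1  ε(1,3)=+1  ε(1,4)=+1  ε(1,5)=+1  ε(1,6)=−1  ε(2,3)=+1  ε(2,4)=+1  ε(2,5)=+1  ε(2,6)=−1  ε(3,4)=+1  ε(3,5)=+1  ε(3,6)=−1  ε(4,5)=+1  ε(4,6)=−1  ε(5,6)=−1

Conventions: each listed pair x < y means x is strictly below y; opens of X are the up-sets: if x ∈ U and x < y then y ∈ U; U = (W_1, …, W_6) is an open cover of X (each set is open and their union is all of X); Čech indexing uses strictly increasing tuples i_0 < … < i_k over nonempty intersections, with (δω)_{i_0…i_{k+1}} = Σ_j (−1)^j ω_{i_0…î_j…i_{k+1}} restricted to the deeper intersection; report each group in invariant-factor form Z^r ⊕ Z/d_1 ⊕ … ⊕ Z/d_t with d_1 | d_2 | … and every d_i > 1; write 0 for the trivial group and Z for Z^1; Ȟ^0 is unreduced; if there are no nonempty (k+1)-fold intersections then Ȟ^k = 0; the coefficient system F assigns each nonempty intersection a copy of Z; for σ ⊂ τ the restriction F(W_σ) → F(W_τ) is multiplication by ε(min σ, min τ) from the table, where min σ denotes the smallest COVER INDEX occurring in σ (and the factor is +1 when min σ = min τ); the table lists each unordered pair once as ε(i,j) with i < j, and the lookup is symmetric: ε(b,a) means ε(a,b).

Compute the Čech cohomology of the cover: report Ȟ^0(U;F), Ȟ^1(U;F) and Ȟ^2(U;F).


nonempty intersections:
  W12={q2,q5,q19} W13={q16,q19,q25} W14={q7,q16,q29} W15={q7,q26,q27} W16={q2,q27,q30} W23={q4,q6,q19} W24={q3,q11,q15} W25={q4,q11,q20} W26={q1,q2,q15} W34={q16,q24,q31} W35={q4,q12,q33} W36={q31,q33,q35} W45={q7,q11,q18} W46={q15,q23,q31} W56={q27,q32,q33,q34}
  W123={q19} W126={q2} W134={q16} W145={q7} W156={q27} W235={q4} W245={q11} W246={q15} W346={q31} W356={q33}
C dims 6,15,10; δ0: rk 5, SNF 1^5; δ1: rk 10, SNF 1^9·2
Ȟ^0: (6−5)−0=1 ⇒ Z
Ȟ^1: (15−10)−5=0 ⇒ 0
Ȟ^2: (10−0)−10=0 plus torsion [2] ⇒ Z/2

Ȟ^0 ≅ Z, Ȟ^1 ≅ 0 and Ȟ^2 ≅ Z/2


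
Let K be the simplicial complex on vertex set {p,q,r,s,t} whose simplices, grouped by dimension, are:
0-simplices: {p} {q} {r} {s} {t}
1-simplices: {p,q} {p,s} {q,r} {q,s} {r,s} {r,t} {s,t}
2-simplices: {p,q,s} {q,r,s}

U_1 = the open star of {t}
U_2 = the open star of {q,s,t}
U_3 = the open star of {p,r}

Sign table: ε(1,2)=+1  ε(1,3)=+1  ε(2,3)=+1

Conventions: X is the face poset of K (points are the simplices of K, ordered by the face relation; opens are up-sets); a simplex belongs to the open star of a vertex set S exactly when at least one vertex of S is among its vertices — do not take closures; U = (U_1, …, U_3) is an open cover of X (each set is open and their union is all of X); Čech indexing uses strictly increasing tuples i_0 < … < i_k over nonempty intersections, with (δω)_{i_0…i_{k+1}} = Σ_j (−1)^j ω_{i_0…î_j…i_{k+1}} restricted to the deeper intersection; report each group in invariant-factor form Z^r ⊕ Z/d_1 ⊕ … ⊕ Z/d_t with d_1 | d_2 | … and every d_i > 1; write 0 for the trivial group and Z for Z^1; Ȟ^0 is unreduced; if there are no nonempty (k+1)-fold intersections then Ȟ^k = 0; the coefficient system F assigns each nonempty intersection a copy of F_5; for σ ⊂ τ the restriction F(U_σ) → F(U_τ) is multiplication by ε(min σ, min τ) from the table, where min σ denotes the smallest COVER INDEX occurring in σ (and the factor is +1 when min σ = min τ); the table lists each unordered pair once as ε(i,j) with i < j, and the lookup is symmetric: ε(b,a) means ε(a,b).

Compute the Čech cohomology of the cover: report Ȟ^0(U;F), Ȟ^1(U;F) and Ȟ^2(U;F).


cover nerve:
  U1={{t},{r,t},{s,t}} U2={{q},{s},{t},{p,q},{p,s},{q,r},{q,s},{r,s},{r,t},{s,t},{p,q,s},{q,r,s}} U3={{p},{r},{p,q},{p,s},{q,r},{r,s},{r,t},{p,q,s},{q,r,s}}
  U12={{t},{r,t},{s,t}} U13={{r,t}} U23={{p,q},{p,s},{q,r},{r,s},{r,t},{p,q,s},{q,r,s}}
  U123={{r,t}}
C dims 3,3,1; δ0: rk_F5 2; δ1: rk_F5 1
Ȟ^0: (3−2)−0=1 ⇒ Z/5
Ȟ^1: (3−1)−2=0 ⇒ 0
Ȟ^2: (1−0)−1=0 ⇒ 0

Ȟ^0(U;F) ≅ Z/5,  Ȟ^1(U;F) ≅ 0,  Ȟ^2(U;F) ≅ 0


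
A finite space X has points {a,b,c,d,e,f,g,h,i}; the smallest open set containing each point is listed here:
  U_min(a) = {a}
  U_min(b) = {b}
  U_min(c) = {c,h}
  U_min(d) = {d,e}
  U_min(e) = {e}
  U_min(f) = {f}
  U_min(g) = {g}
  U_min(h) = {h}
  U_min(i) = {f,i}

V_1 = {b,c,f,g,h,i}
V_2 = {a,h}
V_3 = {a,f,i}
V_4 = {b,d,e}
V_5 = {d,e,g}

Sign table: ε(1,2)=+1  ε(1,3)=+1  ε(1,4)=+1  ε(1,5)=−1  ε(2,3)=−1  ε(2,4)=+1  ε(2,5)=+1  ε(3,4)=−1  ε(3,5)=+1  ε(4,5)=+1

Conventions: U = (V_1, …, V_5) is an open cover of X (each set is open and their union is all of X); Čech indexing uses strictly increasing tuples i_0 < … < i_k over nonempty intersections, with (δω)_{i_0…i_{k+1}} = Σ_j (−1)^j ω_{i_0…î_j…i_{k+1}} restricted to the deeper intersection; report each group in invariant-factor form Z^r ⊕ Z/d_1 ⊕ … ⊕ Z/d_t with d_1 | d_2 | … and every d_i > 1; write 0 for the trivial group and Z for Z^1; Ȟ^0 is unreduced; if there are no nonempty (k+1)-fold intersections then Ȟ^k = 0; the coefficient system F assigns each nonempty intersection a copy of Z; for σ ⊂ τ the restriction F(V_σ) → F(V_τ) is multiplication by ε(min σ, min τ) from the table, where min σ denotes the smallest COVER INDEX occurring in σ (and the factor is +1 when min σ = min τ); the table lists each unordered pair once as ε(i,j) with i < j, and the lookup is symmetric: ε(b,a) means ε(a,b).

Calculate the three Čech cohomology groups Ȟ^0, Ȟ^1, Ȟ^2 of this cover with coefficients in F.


intersection data:
  V12={h} V13={f,i} V14={b} V15={g} V23={a} V45={d,e}
C dims 5,6; δ0: rk 5, SNF 1^4·2
Ȟ^0 = (5 − 5) − 0 = 0, so Ȟ^0 ≅ 0
Ȟ^1 = (6 − 0) − 5 = 1 plus torsion [2], so Ȟ^1 ≅ Z ⊕ Z/2
Ȟ^2 = (0 − 0) − 0 = 0, so Ȟ^2 ≅ 0

Ȟ^0 = 0,  Ȟ^1 = Z ⊕ Z/2,  Ȟ^2 = 0


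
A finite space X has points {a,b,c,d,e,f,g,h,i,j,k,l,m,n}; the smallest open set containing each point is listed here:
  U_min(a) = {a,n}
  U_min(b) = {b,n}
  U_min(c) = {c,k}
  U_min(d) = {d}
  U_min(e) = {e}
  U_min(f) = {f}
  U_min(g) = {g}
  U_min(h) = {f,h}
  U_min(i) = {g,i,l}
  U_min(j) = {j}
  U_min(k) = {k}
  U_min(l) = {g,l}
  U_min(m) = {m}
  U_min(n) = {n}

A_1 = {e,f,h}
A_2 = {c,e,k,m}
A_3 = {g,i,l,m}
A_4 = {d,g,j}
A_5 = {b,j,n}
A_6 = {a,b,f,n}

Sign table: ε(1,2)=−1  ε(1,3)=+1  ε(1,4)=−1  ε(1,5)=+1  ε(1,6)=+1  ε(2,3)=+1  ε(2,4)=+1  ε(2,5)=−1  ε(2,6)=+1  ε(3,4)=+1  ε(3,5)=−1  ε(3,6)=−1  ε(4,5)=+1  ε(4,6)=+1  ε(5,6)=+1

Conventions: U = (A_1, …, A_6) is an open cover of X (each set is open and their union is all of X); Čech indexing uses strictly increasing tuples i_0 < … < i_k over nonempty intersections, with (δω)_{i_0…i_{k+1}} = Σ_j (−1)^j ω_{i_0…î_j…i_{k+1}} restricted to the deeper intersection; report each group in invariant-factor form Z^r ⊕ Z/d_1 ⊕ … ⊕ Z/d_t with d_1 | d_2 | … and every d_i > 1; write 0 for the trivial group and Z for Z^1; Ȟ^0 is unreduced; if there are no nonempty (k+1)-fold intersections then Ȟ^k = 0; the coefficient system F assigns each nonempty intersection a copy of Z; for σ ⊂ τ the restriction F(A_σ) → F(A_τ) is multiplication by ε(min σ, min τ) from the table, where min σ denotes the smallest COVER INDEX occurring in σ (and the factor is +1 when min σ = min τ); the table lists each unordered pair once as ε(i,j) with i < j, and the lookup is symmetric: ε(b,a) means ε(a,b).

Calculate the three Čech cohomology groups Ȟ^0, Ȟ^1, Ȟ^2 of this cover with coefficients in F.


nerve of the cover:
  A12={e} A16={f} A23={m} A34={g} A45={j} A56={b,n}
C dims 6,6; δ0: rk 6, SNF 1^5·2
Ȟ^0 = (6 − 6) − 0 = 0, so Ȟ^0 ≅ 0
Ȟ^1 = (6 − 0) − 6 = 0 plus torsion [2], so Ȟ^1 ≅ Z/2
Ȟ^2 = (0 − 0) − 0 = 0, so Ȟ^2 ≅ 0

Ȟ^0(U;F) ≅ 0, Ȟ^1(U;F) ≅ Z/2, Ȟ^2(U;F) ≅ 0


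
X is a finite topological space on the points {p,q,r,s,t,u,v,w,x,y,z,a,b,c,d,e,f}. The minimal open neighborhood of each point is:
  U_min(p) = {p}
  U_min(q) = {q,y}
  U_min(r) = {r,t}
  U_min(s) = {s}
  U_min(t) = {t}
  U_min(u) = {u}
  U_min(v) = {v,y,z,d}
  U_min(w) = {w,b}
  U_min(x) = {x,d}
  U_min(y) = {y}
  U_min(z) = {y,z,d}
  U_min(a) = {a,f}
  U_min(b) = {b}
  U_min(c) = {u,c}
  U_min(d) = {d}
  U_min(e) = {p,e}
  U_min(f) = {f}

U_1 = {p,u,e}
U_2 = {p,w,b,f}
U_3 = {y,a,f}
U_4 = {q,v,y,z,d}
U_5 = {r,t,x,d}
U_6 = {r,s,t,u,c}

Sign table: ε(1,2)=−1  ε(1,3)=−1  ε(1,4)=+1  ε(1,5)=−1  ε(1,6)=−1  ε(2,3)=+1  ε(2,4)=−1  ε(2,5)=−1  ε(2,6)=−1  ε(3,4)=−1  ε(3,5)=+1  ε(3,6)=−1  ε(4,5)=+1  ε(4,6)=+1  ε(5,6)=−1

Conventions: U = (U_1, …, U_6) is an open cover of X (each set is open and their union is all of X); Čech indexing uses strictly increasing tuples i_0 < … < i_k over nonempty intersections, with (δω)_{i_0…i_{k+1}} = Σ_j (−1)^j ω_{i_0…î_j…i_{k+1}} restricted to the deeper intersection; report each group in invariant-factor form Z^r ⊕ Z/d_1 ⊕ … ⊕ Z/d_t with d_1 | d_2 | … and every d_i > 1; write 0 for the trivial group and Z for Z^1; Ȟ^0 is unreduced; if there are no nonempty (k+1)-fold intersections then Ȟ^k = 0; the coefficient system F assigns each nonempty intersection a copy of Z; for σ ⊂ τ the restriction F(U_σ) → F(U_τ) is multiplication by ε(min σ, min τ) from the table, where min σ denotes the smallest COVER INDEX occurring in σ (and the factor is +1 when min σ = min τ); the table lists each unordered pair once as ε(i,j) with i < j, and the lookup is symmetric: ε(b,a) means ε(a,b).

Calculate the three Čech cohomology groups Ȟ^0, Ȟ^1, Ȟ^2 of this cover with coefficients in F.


Ȟ^0 = Z, Ȟ^1 = Z and Ȟ^2 = 0

nerve simplices:
  U12={p} U16={u} U23={f} U34={y} U45={d} U56={r,t}
C dims 6,6; δ0: rk 5, SNF 1^5
degree 0: 6−5−0 = 1 → Ȟ^0 ≅ Z
degree 1: 6−0−5 = 1 → Ȟ^1 ≅ Z
degree 2: 0−0−0 = 0 → Ȟ^2 ≅ 0


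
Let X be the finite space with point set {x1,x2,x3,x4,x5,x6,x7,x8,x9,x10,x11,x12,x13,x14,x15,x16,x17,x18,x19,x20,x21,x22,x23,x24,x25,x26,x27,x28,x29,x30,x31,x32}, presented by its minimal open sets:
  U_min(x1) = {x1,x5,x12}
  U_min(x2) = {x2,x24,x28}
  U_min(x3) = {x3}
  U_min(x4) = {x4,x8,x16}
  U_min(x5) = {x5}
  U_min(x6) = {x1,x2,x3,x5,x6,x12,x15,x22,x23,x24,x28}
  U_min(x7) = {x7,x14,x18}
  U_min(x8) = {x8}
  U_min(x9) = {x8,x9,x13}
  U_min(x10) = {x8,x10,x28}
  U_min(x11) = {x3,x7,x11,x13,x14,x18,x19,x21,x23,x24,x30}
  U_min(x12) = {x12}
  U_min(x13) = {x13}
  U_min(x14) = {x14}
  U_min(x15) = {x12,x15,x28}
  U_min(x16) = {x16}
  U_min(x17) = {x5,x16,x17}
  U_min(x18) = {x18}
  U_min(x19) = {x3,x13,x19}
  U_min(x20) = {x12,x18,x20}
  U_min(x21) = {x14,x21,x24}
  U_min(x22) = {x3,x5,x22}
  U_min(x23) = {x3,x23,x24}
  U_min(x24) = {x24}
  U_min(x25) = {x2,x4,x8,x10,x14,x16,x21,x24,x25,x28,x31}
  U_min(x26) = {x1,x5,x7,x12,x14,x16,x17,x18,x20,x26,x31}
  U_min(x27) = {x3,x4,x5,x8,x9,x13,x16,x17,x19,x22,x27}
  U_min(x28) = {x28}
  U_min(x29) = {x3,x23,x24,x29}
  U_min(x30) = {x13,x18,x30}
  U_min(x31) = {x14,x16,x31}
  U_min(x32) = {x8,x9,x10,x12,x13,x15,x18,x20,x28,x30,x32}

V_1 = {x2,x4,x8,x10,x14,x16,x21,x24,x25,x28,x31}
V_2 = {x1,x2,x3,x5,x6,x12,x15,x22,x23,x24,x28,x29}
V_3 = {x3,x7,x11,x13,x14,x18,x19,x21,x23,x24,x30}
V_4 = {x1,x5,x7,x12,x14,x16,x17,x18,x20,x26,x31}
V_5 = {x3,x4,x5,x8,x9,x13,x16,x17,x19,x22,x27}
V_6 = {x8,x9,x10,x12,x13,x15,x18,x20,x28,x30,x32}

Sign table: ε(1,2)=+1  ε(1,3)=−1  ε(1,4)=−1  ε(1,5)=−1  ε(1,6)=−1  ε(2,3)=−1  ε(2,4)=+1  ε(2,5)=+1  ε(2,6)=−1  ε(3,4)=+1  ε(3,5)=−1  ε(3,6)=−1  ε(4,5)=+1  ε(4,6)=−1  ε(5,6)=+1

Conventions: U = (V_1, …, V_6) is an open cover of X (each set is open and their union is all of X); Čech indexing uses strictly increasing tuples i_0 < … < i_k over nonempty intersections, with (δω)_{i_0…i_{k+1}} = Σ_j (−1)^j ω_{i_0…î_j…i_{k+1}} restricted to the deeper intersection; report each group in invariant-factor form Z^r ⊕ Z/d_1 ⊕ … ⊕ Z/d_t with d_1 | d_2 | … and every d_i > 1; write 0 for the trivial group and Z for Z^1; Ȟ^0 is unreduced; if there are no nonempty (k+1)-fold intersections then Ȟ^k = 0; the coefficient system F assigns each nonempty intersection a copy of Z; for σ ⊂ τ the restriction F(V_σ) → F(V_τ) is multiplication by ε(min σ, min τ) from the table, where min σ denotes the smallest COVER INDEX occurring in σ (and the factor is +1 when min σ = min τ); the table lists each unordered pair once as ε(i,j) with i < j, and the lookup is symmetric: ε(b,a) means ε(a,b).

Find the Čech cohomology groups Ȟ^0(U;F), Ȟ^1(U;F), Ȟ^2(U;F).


nonempty intersections:
  V12={x2,x24,x28} V13={x14,x21,x24} V14={x14,x16,x31} V15={x4,x8,x16} V16={x8,x10,x28} V23={x3,x23,x24} V24={x1,x5,x12} V25={x3,x5,x22} V26={x12,x15,x28} V34={x7,x14,x18} V35={x3,x13,x19} V36={x13,x18,x30} V45={x5,x16,x17} V46={x12,x18,x20} V56={x8,x9,x13}
  V123={x24} V126={x28} V134={x14} V145={x16} V156={x8} V235={x3} V245={x5} V246={x12} V346={x18} V356={x13}
C dims 6,15,10; δ0: rk 6, SNF 1^5·2; δ1: rk 9, SNF 1^9
Ȟ^0: (6−6)−0=0 ⇒ 0
Ȟ^1: (15−9)−6=0 plus torsion [2] ⇒ Z/2
Ȟ^2: (10−0)−9=1 ⇒ Z

Ȟ^0 = 0, Ȟ^1 = Z/2 and Ȟ^2 = Z


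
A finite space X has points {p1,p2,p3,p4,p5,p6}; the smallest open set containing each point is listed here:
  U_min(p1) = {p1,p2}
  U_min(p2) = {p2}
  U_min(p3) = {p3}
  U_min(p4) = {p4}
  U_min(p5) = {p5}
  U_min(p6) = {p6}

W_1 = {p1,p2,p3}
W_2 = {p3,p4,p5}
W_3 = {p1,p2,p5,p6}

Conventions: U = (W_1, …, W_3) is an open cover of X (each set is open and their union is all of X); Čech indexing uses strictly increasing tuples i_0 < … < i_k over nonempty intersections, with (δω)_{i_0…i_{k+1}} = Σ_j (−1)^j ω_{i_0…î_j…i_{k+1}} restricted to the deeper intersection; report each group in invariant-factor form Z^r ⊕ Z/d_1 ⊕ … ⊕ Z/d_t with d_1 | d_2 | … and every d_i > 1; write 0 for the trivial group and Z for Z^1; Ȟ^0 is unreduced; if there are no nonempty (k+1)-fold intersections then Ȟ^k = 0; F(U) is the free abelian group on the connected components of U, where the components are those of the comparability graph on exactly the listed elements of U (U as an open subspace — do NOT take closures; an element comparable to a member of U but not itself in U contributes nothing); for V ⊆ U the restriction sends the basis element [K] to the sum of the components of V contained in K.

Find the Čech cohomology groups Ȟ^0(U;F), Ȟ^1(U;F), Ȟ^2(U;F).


Ȟ^0 ≅ Z^5,  Ȟ^1 ≅ 0,  Ȟ^2 ≅ 0

nonempty overlaps:
  W12={p3} W13={p1,p2} W23={p5}
components per intersection:
  W1: {p1,p2} {p3}
  W2: {p3} {p4} {p5}
  W3: {p1,p2} {p5} {p6}
  W12: {p3}
  W13: {p1,p2}
  W23: {p5}
C dims 8,3; δ0: rk 3, SNF 1^3
degree 0: 8−3−0 = 5 → Ȟ^0 ≅ Z^5
degree 1: 3−0−3 = 0 → Ȟ^1 ≅ 0
degree 2: 0−0−0 = 0 → Ȟ^2 ≅ 0


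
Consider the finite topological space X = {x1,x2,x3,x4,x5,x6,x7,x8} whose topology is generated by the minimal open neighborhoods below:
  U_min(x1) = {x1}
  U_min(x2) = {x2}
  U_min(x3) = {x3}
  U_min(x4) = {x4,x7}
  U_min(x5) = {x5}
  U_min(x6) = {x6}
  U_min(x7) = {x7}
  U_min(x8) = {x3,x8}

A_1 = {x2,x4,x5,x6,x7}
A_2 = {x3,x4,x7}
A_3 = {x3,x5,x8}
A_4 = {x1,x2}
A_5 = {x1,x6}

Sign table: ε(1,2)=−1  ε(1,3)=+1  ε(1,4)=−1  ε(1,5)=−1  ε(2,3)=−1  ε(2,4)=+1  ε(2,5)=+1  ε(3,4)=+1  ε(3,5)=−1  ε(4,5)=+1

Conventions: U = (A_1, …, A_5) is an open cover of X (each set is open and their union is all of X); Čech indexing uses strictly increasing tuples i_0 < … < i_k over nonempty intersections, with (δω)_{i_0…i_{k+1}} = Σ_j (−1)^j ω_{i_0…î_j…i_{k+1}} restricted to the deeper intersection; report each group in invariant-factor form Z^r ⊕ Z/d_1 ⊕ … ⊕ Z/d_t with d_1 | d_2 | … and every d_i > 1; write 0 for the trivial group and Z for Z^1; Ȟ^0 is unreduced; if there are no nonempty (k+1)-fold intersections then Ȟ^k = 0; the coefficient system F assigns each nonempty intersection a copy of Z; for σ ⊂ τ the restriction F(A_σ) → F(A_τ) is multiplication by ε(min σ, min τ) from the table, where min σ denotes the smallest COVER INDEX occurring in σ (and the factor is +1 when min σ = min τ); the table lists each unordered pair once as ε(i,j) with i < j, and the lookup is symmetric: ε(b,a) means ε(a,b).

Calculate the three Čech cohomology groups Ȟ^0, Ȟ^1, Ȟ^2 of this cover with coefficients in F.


Ȟ^0(U;F) ≅ Z; Ȟ^1(U;F) ≅ Z^2; Ȟ^2(U;F) ≅ 0

cover nerve:
  A12={x4,x7} A13={x5} A14={x2} A15={x6} A23={x3} A45={x1}
C dims 5,6; δ0: rk 4, SNF 1^4
Ȟ^0: (5−4)−0=1 ⇒ Z
Ȟ^1: (6−0)−4=2 ⇒ Z^2
Ȟ^2: (0−0)−0=0 ⇒ 0


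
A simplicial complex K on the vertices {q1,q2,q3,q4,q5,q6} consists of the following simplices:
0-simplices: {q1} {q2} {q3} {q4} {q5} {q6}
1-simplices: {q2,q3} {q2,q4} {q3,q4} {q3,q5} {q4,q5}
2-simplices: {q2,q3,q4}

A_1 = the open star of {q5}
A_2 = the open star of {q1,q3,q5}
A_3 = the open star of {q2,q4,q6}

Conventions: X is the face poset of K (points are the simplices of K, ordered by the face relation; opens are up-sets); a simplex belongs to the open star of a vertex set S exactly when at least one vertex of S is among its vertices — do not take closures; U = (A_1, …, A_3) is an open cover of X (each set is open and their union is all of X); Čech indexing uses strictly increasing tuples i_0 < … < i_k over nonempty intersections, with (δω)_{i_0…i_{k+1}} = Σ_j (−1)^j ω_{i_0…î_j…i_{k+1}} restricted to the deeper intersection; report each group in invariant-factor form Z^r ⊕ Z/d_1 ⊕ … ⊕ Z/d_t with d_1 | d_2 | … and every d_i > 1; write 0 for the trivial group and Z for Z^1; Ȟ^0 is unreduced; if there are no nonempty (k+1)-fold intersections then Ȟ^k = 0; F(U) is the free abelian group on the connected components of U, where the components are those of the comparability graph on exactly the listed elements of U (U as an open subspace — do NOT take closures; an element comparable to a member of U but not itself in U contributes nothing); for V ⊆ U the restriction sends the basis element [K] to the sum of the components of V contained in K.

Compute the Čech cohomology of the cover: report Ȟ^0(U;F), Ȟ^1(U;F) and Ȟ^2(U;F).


intersection data:
  A1={{q5},{q3,q5},{q4,q5}} A2={{q1},{q3},{q5},{q2,q3},{q3,q4},{q3,q5},{q4,q5},{q2,q3,q4}} A3={{q2},{q4},{q6},{q2,q3},{q2,q4},{q3,q4},{q4,q5},{q2,q3,q4}}
  A12={{q5},{q3,q5},{q4,q5}} A13={{q4,q5}} A23={{q2,q3},{q3,q4},{q4,q5},{q2,q3,q4}}
  A123={{q4,q5}}
components per intersection:
  A1: {{q5},{q3,q5},{q4,q5}}
  A2: {{q1}} {{q3},{q5},{q2,q3},{q3,q4},{q3,q5},{q4,q5},{q2,q3,q4}}
  A3: {{q2},{q4},{q2,q3},{q2,q4},{q3,q4},{q4,q5},{q2,q3,q4}} {{q6}}
  A12: {{q5},{q3,q5},{q4,q5}}
  A13: {{q4,q5}}
  A23: {{q2,q3},{q3,q4},{q2,q3,q4}} {{q4,q5}}
  A123: {{q4,q5}}
C dims 5,4,1; δ0: rk 2, SNF 1^2; δ1: rk 1, SNF 1^1
Ȟ^0 = (5 − 2) − 0 = 3, so Ȟ^0 ≅ Z^3
Ȟ^1 = (4 − 1) − 2 = 1, so Ȟ^1 ≅ Z
Ȟ^2 = (1 − 0) − 1 = 0, so Ȟ^2 ≅ 0

Ȟ^0(U;F) ≅ Z^3, Ȟ^1(U;F) ≅ Z and Ȟ^2(U;F) ≅ 0


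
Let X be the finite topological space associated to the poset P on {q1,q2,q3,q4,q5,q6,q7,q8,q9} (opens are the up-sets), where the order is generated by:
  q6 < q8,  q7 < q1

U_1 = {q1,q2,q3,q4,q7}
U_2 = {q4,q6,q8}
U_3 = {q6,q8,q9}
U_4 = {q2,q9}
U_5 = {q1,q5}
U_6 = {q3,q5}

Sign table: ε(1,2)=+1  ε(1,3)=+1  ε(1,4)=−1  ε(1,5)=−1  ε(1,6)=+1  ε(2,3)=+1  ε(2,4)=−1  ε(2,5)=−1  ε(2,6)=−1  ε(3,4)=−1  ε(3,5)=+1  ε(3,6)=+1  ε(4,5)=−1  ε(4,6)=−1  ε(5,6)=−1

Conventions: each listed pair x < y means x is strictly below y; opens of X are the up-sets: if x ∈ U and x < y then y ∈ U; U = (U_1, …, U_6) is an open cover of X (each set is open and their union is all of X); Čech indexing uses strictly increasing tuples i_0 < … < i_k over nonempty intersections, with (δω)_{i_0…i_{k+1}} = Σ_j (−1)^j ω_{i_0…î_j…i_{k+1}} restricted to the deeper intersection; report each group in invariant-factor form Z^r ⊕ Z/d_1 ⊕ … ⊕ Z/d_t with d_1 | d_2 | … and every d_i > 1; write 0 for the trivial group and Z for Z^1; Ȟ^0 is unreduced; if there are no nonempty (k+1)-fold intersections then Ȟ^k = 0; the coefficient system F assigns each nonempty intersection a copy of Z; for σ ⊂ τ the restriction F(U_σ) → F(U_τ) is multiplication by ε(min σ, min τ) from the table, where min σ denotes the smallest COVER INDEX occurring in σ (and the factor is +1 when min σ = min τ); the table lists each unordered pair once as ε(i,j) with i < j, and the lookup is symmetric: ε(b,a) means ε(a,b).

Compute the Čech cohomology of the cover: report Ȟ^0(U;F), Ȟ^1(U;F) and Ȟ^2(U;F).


cover nerve:
  U12={q4} U14={q2} U15={q1} U16={q3} U23={q6,q8} U34={q9} U56={q5}
C dims 6,7; δ0: rk 5, SNF 1^5
Ȟ^0: (6−5)−0=1 ⇒ Z
Ȟ^1: (7−0)−5=2 ⇒ Z^2
Ȟ^2: (0−0)−0=0 ⇒ 0

Ȟ^0(U;F) ≅ Z,  Ȟ^1(U;F) ≅ Z^2,  Ȟ^2(U;F) ≅ 0


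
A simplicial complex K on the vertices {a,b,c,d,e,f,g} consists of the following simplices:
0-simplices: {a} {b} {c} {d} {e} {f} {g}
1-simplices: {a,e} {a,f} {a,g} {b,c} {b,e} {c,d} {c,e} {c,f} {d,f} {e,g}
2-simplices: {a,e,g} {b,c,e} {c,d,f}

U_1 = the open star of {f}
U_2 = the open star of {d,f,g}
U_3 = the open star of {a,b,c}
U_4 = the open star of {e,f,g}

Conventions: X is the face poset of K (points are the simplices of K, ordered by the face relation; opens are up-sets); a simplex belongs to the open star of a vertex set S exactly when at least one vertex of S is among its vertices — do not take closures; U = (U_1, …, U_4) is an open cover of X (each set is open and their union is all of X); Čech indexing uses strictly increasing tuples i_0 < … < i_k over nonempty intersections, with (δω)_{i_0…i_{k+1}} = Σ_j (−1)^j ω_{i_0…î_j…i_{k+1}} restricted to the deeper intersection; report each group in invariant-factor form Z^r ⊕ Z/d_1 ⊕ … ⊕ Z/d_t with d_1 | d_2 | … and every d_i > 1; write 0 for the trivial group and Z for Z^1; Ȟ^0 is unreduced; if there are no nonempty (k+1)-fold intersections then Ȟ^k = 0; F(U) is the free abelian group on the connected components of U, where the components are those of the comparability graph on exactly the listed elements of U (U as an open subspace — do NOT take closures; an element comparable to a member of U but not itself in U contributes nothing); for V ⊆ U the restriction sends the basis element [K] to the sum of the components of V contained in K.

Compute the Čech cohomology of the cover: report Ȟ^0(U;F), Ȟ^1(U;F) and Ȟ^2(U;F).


nonempty intersections:
  U1={{f},{a,f},{c,f},{d,f},{c,d,f}} U2={{d},{f},{g},{a,f},{a,g},{c,d},{c,f},{d,f},{e,g},{a,e,g},{c,d,f}} U3={{a},{b},{c},{a,e},{a,f},{a,g},{b,c},{b,e},{c,d},{c,e},{c,f},{a,e,g},{b,c,e},{c,d,f}} U4={{e},{f},{g},{a,e},{a,f},{a,g},{b,e},{c,e},{c,f},{d,f},{e,g},{a,e,g},{b,c,e},{c,d,f}}
  U12={{f},{a,f},{c,f},{d,f},{c,d,f}} U13={{a,f},{c,f},{c,d,f}} U14={{f},{a,f},{c,f},{d,f},{c,d,f}} U23={{a,f},{a,g},{c,d},{c,f},{a,e,g},{c,d,f}} U24={{f},{g},{a,f},{a,g},{c,f},{d,f},{e,g},{a,e,g},{c,d,f}} U34={{a,e},{a,f},{a,g},{b,e},{c,e},{c,f},{a,e,g},{b,c,e},{c,d,f}}
  U123={{a,f},{c,f},{c,d,f}} U124={{f},{a,f},{c,f},{d,f},{c,d,f}} U134={{a,f},{c,f},{c,d,f}} U234={{a,f},{a,g},{c,f},{a,e,g},{c,d,f}}
  U1234={{a,f},{c,f},{c,d,f}}
components per intersection:
  U1: {{f},{a,f},{c,f},{d,f},{c,d,f}}
  U2: {{d},{f},{a,f},{c,d},{c,f},{d,f},{c,d,f}} {{g},{a,g},{e,g},{a,e,g}}
  U3: {{a},{a,e},{a,f},{a,g},{a,e,g}} {{b},{c},{b,c},{b,e},{c,d},{c,e},{c,f},{b,c,e},{c,d,f}}
  U4: {{e},{g},{a,e},{a,g},{b,e},{c,e},{e,g},{a,e,g},{b,c,e}} {{f},{a,f},{c,f},{d,f},{c,d,f}}
  U12: {{f},{a,f},{c,f},{d,f},{c,d,f}}
  U13: {{a,f}} {{c,f},{c,d,f}}
  U14: {{f},{a,f},{c,f},{d,f},{c,d,f}}
  U23: {{a,f}} {{a,g},{a,e,g}} {{c,d},{c,f},{c,d,f}}
  U24: {{f},{a,f},{c,f},{d,f},{c,d,f}} {{g},{a,g},{e,g},{a,e,g}}
  U34: {{a,e},{a,g},{a,e,g}} {{a,f}} {{b,e},{c,e},{b,c,e}} {{c,f},{c,d,f}}
  U123: {{a,f}} {{c,f},{c,d,f}}
  U124: {{f},{a,f},{c,f},{d,f},{c,d,f}}
  U134: {{a,f}} {{c,f},{c,d,f}}
  U234: {{a,f}} {{a,g},{a,e,g}} {{c,f},{c,d,f}}
  U1234: {{a,f}} {{c,f},{c,d,f}}
C dims 7,13,8,2; δ0: rk 6, SNF 1^6; δ1: rk 6, SNF 1^6; δ2: rk 2, SNF 1^2
Ȟ^0: (7−6)−0=1 ⇒ Z
Ȟ^1: (13−6)−6=1 ⇒ Z
Ȟ^2: (8−2)−6=0 ⇒ 0

Ȟ^0 ≅ Z, Ȟ^1 ≅ Z and Ȟ^2 ≅ 0
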